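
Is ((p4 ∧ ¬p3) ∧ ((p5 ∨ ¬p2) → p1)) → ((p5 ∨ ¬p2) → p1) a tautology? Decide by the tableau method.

Valid

Assume the negation and expand:
Initial set: {¬(((p4 ∧ ¬p3) ∧ ((p5 ∨ ¬p2) → p1)) → ((p5 ∨ ¬p2) → p1))}.
¬(((p4 ∧ ¬p3) ∧ ((p5 ∨ ¬p2) → p1)) → ((p5 ∨ ¬p2) → p1)): α-rule — add ((p4 ∧ ¬p3) ∧ ((p5 ∨ ¬p2) → p1)), ¬((p5 ∨ ¬p2) → p1).
((p4 ∧ ¬p3) ∧ ((p5 ∨ ¬p2) → p1)): α-rule — add (p4 ∧ ¬p3), ((p5 ∨ ¬p2) → p1).
¬((p5 ∨ ¬p2) → p1): α-rule — add (p5 ∨ ¬p2), ¬p1.
(p4 ∧ ¬p3): α-rule — add p4, ¬p3.
((p5 ∨ ¬p2) → p1): β-rule — branch into ¬(p5 ∨ ¬p2)  //  p1.
  branch 1 (add ¬(p5 ∨ ¬p2)):
    ¬(p5 ∨ ¬p2): α-rule — add ¬p5, ¬¬p2.
    (p5 ∨ ¬p2): β-rule — branch into p5  //  ¬p2.
      branch 1.1 (add p5):
        × closes — contains both p5 and ¬p5.
      branch 1.2 (add ¬p2):
        × closes — contains both p2 and ¬p2.
  branch 2 (add p1):
    × closes — contains both p1 and ¬p1.
All 3 branches close.
Every branch closed, so the negation is unsatisfiable and the formula is valid.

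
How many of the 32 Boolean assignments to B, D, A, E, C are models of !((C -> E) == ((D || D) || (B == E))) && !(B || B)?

Initial set: {(!((C -> E) == ((D || D) || (B == E))) && !(B || B))}.
(!((C -> E) == ((D || D) || (B == E))) && !(B || B)): α-rule — add !((C -> E) == ((D || D) || (B == E))), !(B || B).
!(B || B): α-rule — add !B, !B.
!((C -> E) == ((D || D) || (B == E))): β-rule — branch into (C -> E), !((D || D) || (B == E))  //  !(C -> E), ((D || D) || (B == E)).
  branch 1 (add (C -> E), !((D || D) || (B == E))):
    !((D || D) || (B == E)): α-rule — add !(D || D), !(B == E).
    !(D || D): α-rule — add !D, !D.
    (C -> E): β-rule — branch into !C  //  E.
      branch 1.1 (add !C):
        !(B == E): β-rule — branch into B, !E  //  !B, E.
          branch 1.1.1 (add B, !E):
            × closes — contains both B and !B.
          branch 1.1.2 (add !B, E):
            ○ open, literals {B=F, C=F, D=F, E=T}.
      branch 1.2 (add E):
        !(B == E): β-rule — branch into B, !E  //  !B, E.
          branch 1.2.1 (add B, !E):
            × closes — contains both B and !B.
          branch 1.2.2 (add !B, E):
            ○ open, literals {B=F, D=F, E=T}.
  branch 2 (add !(C -> E), ((D || D) || (B == E))):
    !(C -> E): α-rule — add C, !E.
    ((D || D) || (B == E)): β-rule — branch into (D || D)  //  (B == E).
      branch 2.1 (add (D || D)):
        (D || D): β-rule — branch into D  //  D.
          branch 2.1.1 (add D):
            ○ open, literals {B=F, C=T, D=T, E=F}.
          branch 2.1.2 (add D):
            ○ open, literals {B=F, C=T, D=T, E=F}.
      branch 2.2 (add (B == E)):
        (B == E): β-rule — branch into B, E  //  !B, !E.
          branch 2.2.1 (add B, E):
            × closes — contains both B and !B.
          branch 2.2.2 (add !B, !E):
            ○ open, literals {B=F, C=T, E=F}.
3 branches closed, 5 open.
Each open branch fixes some atoms; the unmentioned ones are free. Counting distinct full assignments: branch {B=F, C=F, D=F, E=T} (A) contributes 2 new; branch {B=F, D=F, E=T} (A, C) contributes 2 new; branch {B=F, C=T, D=T, E=F} (A) contributes 2 new; branch {B=F, C=T, D=T, E=F} (A) contributes 0 new; branch {B=F, C=T, E=F} (D, A) contributes 2 new. Total: 8.

8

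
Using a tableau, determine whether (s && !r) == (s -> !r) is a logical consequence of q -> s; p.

No

Initial set: {(q -> s); p; !((s && !r) == (s -> !r))}.
(q -> s): β-rule — branch into !q  //  s.
  branch 1 (add !q):
    !((s && !r) == (s -> !r)): β-rule — branch into (s && !r), !(s -> !r)  //  !(s && !r), (s -> !r).
      branch 1.1 (add (s && !r), !(s -> !r)):
        (s && !r): α-rule — add s, !r.
        !(s -> !r): α-rule — add s, !!r.
        × closes — contains both r and !r.
      branch 1.2 (add !(s && !r), (s -> !r)):
        !(s && !r): β-rule — branch into !s  //  !!r.
          branch 1.2.1 (add !s):
            (s -> !r): β-rule — branch into !s  //  !r.
              branch 1.2.1.1 (add !s):
                ○ open, literals {p=true, q=false, s=false}.
              branch 1.2.1.2 (add !r):
                ○ open, literals {p=true, q=false, r=false, s=false}.
          branch 1.2.2 (add !!r):
            (s -> !r): β-rule — branch into !s  //  !r.
              branch 1.2.2.1 (add !s):
                ○ open, literals {p=true, q=false, r=true, s=false}.
              branch 1.2.2.2 (add !r):
                × closes — contains both r and !r.
  branch 2 (add s):
    !((s && !r) == (s -> !r)): β-rule — branch into (s && !r), !(s -> !r)  //  !(s && !r), (s -> !r).
      branch 2.1 (add (s && !r), !(s -> !r)):
        (s && !r): α-rule — add s, !r.
        !(s -> !r): α-rule — add s, !!r.
        × closes — contains both r and !r.
      branch 2.2 (add !(s && !r), (s -> !r)):
        !(s && !r): β-rule — branch into !s  //  !!r.
          branch 2.2.1 (add !s):
            × closes — contains both s and !s.
          branch 2.2.2 (add !!r):
            (s -> !r): β-rule — branch into !s  //  !r.
              branch 2.2.2.1 (add !s):
                × closes — contains both s and !s.
              branch 2.2.2.2 (add !r):
                × closes — contains both r and !r.
6 branches closed, 3 open.
An open branch gives a countermodel: p=true, q=false, s=false (unmentioned atoms arbitrary); the premises hold there but the conclusion fails.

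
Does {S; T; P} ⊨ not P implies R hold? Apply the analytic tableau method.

Yes

Initial set: {S; T; P; not (not P implies R)}.
not (not P implies R): α-rule — add not P, not R.
× closes — contains both P and not P.
All 1 branch closes.
Every branch closed, so the premises entail the conclusion.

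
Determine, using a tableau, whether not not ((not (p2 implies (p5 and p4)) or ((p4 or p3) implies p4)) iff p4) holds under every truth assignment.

Assume the negation and expand:
Initial set: {not not not ((not (p2 implies (p5 and p4)) or ((p4 or p3) implies p4)) iff p4)}.
not not not ((not (p2 implies (p5 and p4)) or ((p4 or p3) implies p4)) iff p4): drop double negation, giving not ((not (p2 implies (p5 and p4)) or ((p4 or p3) implies p4)) iff p4).
not ((not (p2 implies (p5 and p4)) or ((p4 or p3) implies p4)) iff p4): β-rule — branch into (not (p2 implies (p5 and p4)) or ((p4 or p3) implies p4)), not p4  //  not (not (p2 implies (p5 and p4)) or ((p4 or p3) implies p4)), p4.
  branch 1 (add (not (p2 implies (p5 and p4)) or ((p4 or p3) implies p4)), not p4):
    (not (p2 implies (p5 and p4)) or ((p4 or p3) implies p4)): β-rule — branch into not (p2 implies (p5 and p4))  //  ((p4 or p3) implies p4).
      branch 1.1 (add not (p2 implies (p5 and p4))):
        not (p2 implies (p5 and p4)): α-rule — add p2, not (p5 and p4).
        not (p5 and p4): β-rule — branch into not p5  //  not p4.
          branch 1.1.1 (add not p5):
            ○ open, literals {p2=true, p4=false, p5=false}.
          branch 1.1.2 (add not p4):
            ○ open, literals {p2=true, p4=false}.
      branch 1.2 (add ((p4 or p3) implies p4)):
        ((p4 or p3) implies p4): β-rule — branch into not (p4 or p3)  //  p4.
          branch 1.2.1 (add not (p4 or p3)):
            not (p4 or p3): α-rule — add not p4, not p3.
            ○ open, literals {p3=false, p4=false}.
          branch 1.2.2 (add p4):
            × closes — contains both p4 and not p4.
  branch 2 (add not (not (p2 implies (p5 and p4)) or ((p4 or p3) implies p4)), p4):
    not (not (p2 implies (p5 and p4)) or ((p4 or p3) implies p4)): α-rule — add not not (p2 implies (p5 and p4)), not ((p4 or p3) implies p4).
    not ((p4 or p3) implies p4): α-rule — add (p4 or p3), not p4.
    × closes — contains both p4 and not p4.
2 branches closed, 3 open.
An open branch gives a countermodel: p2=true, p4=false, p5=false (unmentioned atoms arbitrary); under it the original formula is false.

Not valid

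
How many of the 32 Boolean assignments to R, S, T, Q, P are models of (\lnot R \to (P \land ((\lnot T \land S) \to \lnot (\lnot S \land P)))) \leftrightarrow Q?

16

Initial set: {((\lnot R \to (P \land ((\lnot T \land S) \to \lnot (\lnot S \land P)))) \leftrightarrow Q)}.
((\lnot R \to (P \land ((\lnot T \land S) \to \lnot (\lnot S \land P)))) \leftrightarrow Q): β-rule — branch into (\lnot R \to (P \land ((\lnot T \land S) \to \lnot (\lnot S \land P)))), Q  //  \lnot (\lnot R \to (P \land ((\lnot T \land S) \to \lnot (\lnot S \land P)))), \lnot Q.
  branch 1 (add (\lnot R \to (P \land ((\lnot T \land S) \to \lnot (\lnot S \land P)))), Q):
    (\lnot R \to (P \land ((\lnot T \land S) \to \lnot (\lnot S \land P)))): β-rule — branch into \lnot \lnot R  //  (P \land ((\lnot T \land S) \to \lnot (\lnot S \land P))).
      branch 1.1 (add \lnot \lnot R):
        ○ open, literals {Q=true, R=true}.
      branch 1.2 (add (P \land ((\lnot T \land S) \to \lnot (\lnot S \land P)))):
        (P \land ((\lnot T \land S) \to \lnot (\lnot S \land P))): α-rule — add P, ((\lnot T \land S) \to \lnot (\lnot S \land P)).
        ((\lnot T \land S) \to \lnot (\lnot S \land P)): β-rule — branch into \lnot (\lnot T \land S)  //  \lnot (\lnot S \land P).
          branch 1.2.1 (add \lnot (\lnot T \land S)):
            \lnot (\lnot T \land S): β-rule — branch into \lnot \lnot T  //  \lnot S.
              branch 1.2.1.1 (add \lnot \lnot T):
                ○ open, literals {P=true, Q=true, T=true}.
              branch 1.2.1.2 (add \lnot S):
                ○ open, literals {P=true, Q=true, S=false}.
          branch 1.2.2 (add \lnot (\lnot S \land P)):
            \lnot (\lnot S \land P): β-rule — branch into \lnot \lnot S  //  \lnot P.
              branch 1.2.2.1 (add \lnot \lnot S):
                ○ open, literals {P=true, Q=true, S=true}.
              branch 1.2.2.2 (add \lnot P):
                × closes — contains both P and \lnot P.
  branch 2 (add \lnot (\lnot R \to (P \land ((\lnot T \land S) \to \lnot (\lnot S \land P)))), \lnot Q):
    \lnot (\lnot R \to (P \land ((\lnot T \land S) \to \lnot (\lnot S \land P)))): α-rule — add \lnot R, \lnot (P \land ((\lnot T \land S) \to \lnot (\lnot S \land P))).
    \lnot (P \land ((\lnot T \land S) \to \lnot (\lnot S \land P))): β-rule — branch into \lnot P  //  \lnot ((\lnot T \land S) \to \lnot (\lnot S \land P)).
      branch 2.1 (add \lnot P):
        ○ open, literals {P=false, Q=false, R=false}.
      branch 2.2 (add \lnot ((\lnot T \land S) \to \lnot (\lnot S \land P))):
        \lnot ((\lnot T \land S) \to \lnot (\lnot S \land P)): α-rule — add (\lnot T \land S), \lnot \lnot (\lnot S \land P).
        (\lnot T \land S): α-rule — add \lnot T, S.
        \lnot \lnot (\lnot S \land P): α-rule — add \lnot S, P.
        × closes — contains both S and \lnot S.
2 branches closed, 5 open.
Each open branch fixes some atoms; the unmentioned ones are free. Counting distinct full assignments: branch {Q=true, R=true} (S, T, P) contributes 8 new; branch {P=true, Q=true, T=true} (R, S) contributes 2 new; branch {P=true, Q=true, S=false} (R, T) contributes 1 new; branch {P=true, Q=true, S=true} (R, T) contributes 1 new; branch {P=false, Q=false, R=false} (S, T) contributes 4 new. Total: 16.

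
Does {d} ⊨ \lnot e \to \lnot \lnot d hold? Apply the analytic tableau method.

Yes

Initial set: {d; \lnot (\lnot e \to \lnot \lnot d)}.
\lnot (\lnot e \to \lnot \lnot d): α-rule — add \lnot e, \lnot \lnot \lnot d.
\lnot \lnot \lnot d: drop double negation, giving \lnot d.
× closes — contains both d and \lnot d.
All 1 branch closes.
Every branch closed, so the premises entail the conclusion.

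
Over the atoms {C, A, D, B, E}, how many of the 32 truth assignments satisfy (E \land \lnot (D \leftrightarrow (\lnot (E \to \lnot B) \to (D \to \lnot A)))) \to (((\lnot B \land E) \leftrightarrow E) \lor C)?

Initial set: {((E \land \lnot (D \leftrightarrow (\lnot (E \to \lnot B) \to (D \to \lnot A)))) \to (((\lnot B \land E) \leftrightarrow E) \lor C))}.
((E \land \lnot (D \leftrightarrow (\lnot (E \to \lnot B) \to (D \to \lnot A)))) \to (((\lnot B \land E) \leftrightarrow E) \lor C)): β-rule — branch into \lnot (E \land \lnot (D \leftrightarrow (\lnot (E \to \lnot B) \to (D \to \lnot A))))  //  (((\lnot B \land E) \leftrightarrow E) \lor C).
  branch 1 (add \lnot (E \land \lnot (D \leftrightarrow (\lnot (E \to \lnot B) \to (D \to \lnot A))))):
    \lnot (E \land \lnot (D \leftrightarrow (\lnot (E \to \lnot B) \to (D \to \lnot A)))): β-rule — branch into \lnot E  //  \lnot \lnot (D \leftrightarrow (\lnot (E \to \lnot B) \to (D \to \lnot A))).
      branch 1.1 (add \lnot E):
        ○ open, literals {E=false}.
      branch 1.2 (add \lnot \lnot (D \leftrightarrow (\lnot (E \to \lnot B) \to (D \to \lnot A)))):
        \lnot \lnot (D \leftrightarrow (\lnot (E \to \lnot B) \to (D \to \lnot A))): β-rule — branch into D, (\lnot (E \to \lnot B) \to (D \to \lnot A))  //  \lnot D, \lnot (\lnot (E \to \lnot B) \to (D \to \lnot A)).
          branch 1.2.1 (add D, (\lnot (E \to \lnot B) \to (D \to \lnot A))):
            (\lnot (E \to \lnot B) \to (D \to \lnot A)): β-rule — branch into \lnot \lnot (E \to \lnot B)  //  (D \to \lnot A).
              branch 1.2.1.1 (add \lnot \lnot (E \to \lnot B)):
                \lnot \lnot (E \to \lnot B): β-rule — branch into \lnot E  //  \lnot B.
                  branch 1.2.1.1.1 (add \lnot E):
                    ○ open, literals {D=true, E=false}.
                  branch 1.2.1.1.2 (add \lnot B):
                    ○ open, literals {B=false, D=true}.
              branch 1.2.1.2 (add (D \to \lnot A)):
                (D \to \lnot A): β-rule — branch into \lnot D  //  \lnot A.
                  branch 1.2.1.2.1 (add \lnot D):
                    × closes — contains both D and \lnot D.
                  branch 1.2.1.2.2 (add \lnot A):
                    ○ open, literals {A=false, D=true}.
          branch 1.2.2 (add \lnot D, \lnot (\lnot (E \to \lnot B) \to (D \to \lnot A))):
            \lnot (\lnot (E \to \lnot B) \to (D \to \lnot A)): α-rule — add \lnot (E \to \lnot B), \lnot (D \to \lnot A).
            \lnot (E \to \lnot B): α-rule — add E, \lnot \lnot B.
            \lnot (D \to \lnot A): α-rule — add D, \lnot \lnot A.
            × closes — contains both D and \lnot D.
  branch 2 (add (((\lnot B \land E) \leftrightarrow E) \lor C)):
    (((\lnot B \land E) \leftrightarrow E) \lor C): β-rule — branch into ((\lnot B \land E) \leftrightarrow E)  //  C.
      branch 2.1 (add ((\lnot B \land E) \leftrightarrow E)):
        ((\lnot B \land E) \leftrightarrow E): β-rule — branch into (\lnot B \land E), E  //  \lnot (\lnot B \land E), \lnot E.
          branch 2.1.1 (add (\lnot B \land E), E):
            (\lnot B \land E): α-rule — add \lnot B, E.
            ○ open, literals {B=false, E=true}.
          branch 2.1.2 (add \lnot (\lnot B \land E), \lnot E):
            \lnot (\lnot B \land E): β-rule — branch into \lnot \lnot B  //  \lnot E.
              branch 2.1.2.1 (add \lnot \lnot B):
                ○ open, literals {B=true, E=false}.
              branch 2.1.2.2 (add \lnot E):
                ○ open, literals {E=false}.
      branch 2.2 (add C):
        ○ open, literals {C=true}.
2 branches closed, 8 open.
Each open branch fixes some atoms; the unmentioned ones are free. Counting distinct full assignments: branch {E=false} (C, A, D, B) contributes 16 new; branch {D=true, E=false} (C, A, B) contributes 0 new; branch {B=false, D=true} (C, A, E) contributes 4 new; branch {A=false, D=true} (C, B, E) contributes 2 new; branch {B=false, E=true} (C, A, D) contributes 4 new; branch {B=true, E=false} (C, A, D) contributes 0 new; branch {E=false} (C, A, D, B) contributes 0 new; branch {C=true} (A, D, B, E) contributes 3 new. Total: 29.

29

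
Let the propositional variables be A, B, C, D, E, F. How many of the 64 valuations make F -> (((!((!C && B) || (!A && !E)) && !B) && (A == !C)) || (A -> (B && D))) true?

Initial set: {(F -> (((!((!C && B) || (!A && !E)) && !B) && (A == !C)) || (A -> (B && D))))}.
(F -> (((!((!C && B) || (!A && !E)) && !B) && (A == !C)) || (A -> (B && D)))): β-rule — branch into !F  //  (((!((!C && B) || (!A && !E)) && !B) && (A == !C)) || (A -> (B && D))).
  branch 1 (add !F):
    ○ open, literals {F=F}.
  branch 2 (add (((!((!C && B) || (!A && !E)) && !B) && (A == !C)) || (A -> (B && D)))):
    (((!((!C && B) || (!A && !E)) && !B) && (A == !C)) || (A -> (B && D))): β-rule — branch into ((!((!C && B) || (!A && !E)) && !B) && (A == !C))  //  (A -> (B && D)).
      branch 2.1 (add ((!((!C && B) || (!A && !E)) && !B) && (A == !C))):
        ((!((!C && B) || (!A && !E)) && !B) && (A == !C)): α-rule — add (!((!C && B) || (!A && !E)) && !B), (A == !C).
        (!((!C && B) || (!A && !E)) && !B): α-rule — add !((!C && B) || (!A && !E)), !B.
        !((!C && B) || (!A && !E)): α-rule — add !(!C && B), !(!A && !E).
        (A == !C): β-rule — branch into A, !C  //  !A, !!C.
          branch 2.1.1 (add A, !C):
            !(!C && B): β-rule — branch into !!C  //  !B.
              branch 2.1.1.1 (add !!C):
                × closes — contains both C and !C.
              branch 2.1.1.2 (add !B):
                !(!A && !E): β-rule — branch into !!A  //  !!E.
                  branch 2.1.1.2.1 (add !!A):
                    ○ open, literals {A=T, B=F, C=F}.
                  branch 2.1.1.2.2 (add !!E):
                    ○ open, literals {A=T, B=F, C=F, E=T}.
          branch 2.1.2 (add !A, !!C):
            !(!C && B): β-rule — branch into !!C  //  !B.
              branch 2.1.2.1 (add !!C):
                !(!A && !E): β-rule — branch into !!A  //  !!E.
                  branch 2.1.2.1.1 (add !!A):
                    × closes — contains both A and !A.
                  branch 2.1.2.1.2 (add !!E):
                    ○ open, literals {A=F, B=F, C=T, E=T}.
              branch 2.1.2.2 (add !B):
                !(!A && !E): β-rule — branch into !!A  //  !!E.
                  branch 2.1.2.2.1 (add !!A):
                    × closes — contains both A and !A.
                  branch 2.1.2.2.2 (add !!E):
                    ○ open, literals {A=F, B=F, C=T, E=T}.
      branch 2.2 (add (A -> (B && D))):
        (A -> (B && D)): β-rule — branch into !A  //  (B && D).
          branch 2.2.1 (add !A):
            ○ open, literals {A=F}.
          branch 2.2.2 (add (B && D)):
            (B && D): α-rule — add B, D.
            ○ open, literals {B=T, D=T}.
3 branches closed, 7 open.
Each open branch fixes some atoms; the unmentioned ones are free. Counting distinct full assignments: branch {F=F} (A, B, C, D, E) contributes 32 new; branch {A=T, B=F, C=F} (D, E, F) contributes 4 new; branch {A=T, B=F, C=F, E=T} (D, F) contributes 0 new; branch {A=F, B=F, C=T, E=T} (D, F) contributes 2 new; branch {A=F, B=F, C=T, E=T} (D, F) contributes 0 new; branch {A=F} (B, C, D, E, F) contributes 14 new; branch {B=T, D=T} (A, C, E, F) contributes 4 new. Total: 56.

56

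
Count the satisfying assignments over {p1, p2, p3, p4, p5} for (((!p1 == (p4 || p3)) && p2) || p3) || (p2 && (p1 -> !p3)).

24

Initial set: {((((!p1 == (p4 || p3)) && p2) || p3) || (p2 && (p1 -> !p3)))}.
((((!p1 == (p4 || p3)) && p2) || p3) || (p2 && (p1 -> !p3))): β-rule — branch into (((!p1 == (p4 || p3)) && p2) || p3)  //  (p2 && (p1 -> !p3)).
  branch 1 (add (((!p1 == (p4 || p3)) && p2) || p3)):
    (((!p1 == (p4 || p3)) && p2) || p3): β-rule — branch into ((!p1 == (p4 || p3)) && p2)  //  p3.
      branch 1.1 (add ((!p1 == (p4 || p3)) && p2)):
        ((!p1 == (p4 || p3)) && p2): α-rule — add (!p1 == (p4 || p3)), p2.
        (!p1 == (p4 || p3)): β-rule — branch into !p1, (p4 || p3)  //  !!p1, !(p4 || p3).
          branch 1.1.1 (add !p1, (p4 || p3)):
            (p4 || p3): β-rule — branch into p4  //  p3.
              branch 1.1.1.1 (add p4):
                ○ open, literals {p1=0, p2=1, p4=1}.
              branch 1.1.1.2 (add p3):
                ○ open, literals {p1=0, p2=1, p3=1}.
          branch 1.1.2 (add !!p1, !(p4 || p3)):
            !(p4 || p3): α-rule — add !p4, !p3.
            ○ open, literals {p1=1, p2=1, p3=0, p4=0}.
      branch 1.2 (add p3):
        ○ open, literals {p3=1}.
  branch 2 (add (p2 && (p1 -> !p3))):
    (p2 && (p1 -> !p3)): α-rule — add p2, (p1 -> !p3).
    (p1 -> !p3): β-rule — branch into !p1  //  !p3.
      branch 2.1 (add !p1):
        ○ open, literals {p1=0, p2=1}.
      branch 2.2 (add !p3):
        ○ open, literals {p2=1, p3=0}.
0 branches closed, 6 open.
Each open branch fixes some atoms; the unmentioned ones are free. Counting distinct full assignments: branch {p1=0, p2=1, p4=1} (p3, p5) contributes 4 new; branch {p1=0, p2=1, p3=1} (p4, p5) contributes 2 new; branch {p1=1, p2=1, p3=0, p4=0} (p5) contributes 2 new; branch {p3=1} (p1, p2, p4, p5) contributes 12 new; branch {p1=0, p2=1} (p3, p4, p5) contributes 2 new; branch {p2=1, p3=0} (p1, p4, p5) contributes 2 new. Total: 24.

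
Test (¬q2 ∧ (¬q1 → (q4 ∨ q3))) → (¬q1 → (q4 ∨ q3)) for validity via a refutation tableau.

Valid

Assume the negation and expand:
Initial set: {¬((¬q2 ∧ (¬q1 → (q4 ∨ q3))) → (¬q1 → (q4 ∨ q3)))}.
¬((¬q2 ∧ (¬q1 → (q4 ∨ q3))) → (¬q1 → (q4 ∨ q3))): α-rule — add (¬q2 ∧ (¬q1 → (q4 ∨ q3))), ¬(¬q1 → (q4 ∨ q3)).
(¬q2 ∧ (¬q1 → (q4 ∨ q3))): α-rule — add ¬q2, (¬q1 → (q4 ∨ q3)).
¬(¬q1 → (q4 ∨ q3)): α-rule — add ¬q1, ¬(q4 ∨ q3).
¬(q4 ∨ q3): α-rule — add ¬q4, ¬q3.
(¬q1 → (q4 ∨ q3)): β-rule — branch into ¬¬q1  //  (q4 ∨ q3).
  branch 1 (add ¬¬q1):
    × closes — contains both q1 and ¬q1.
  branch 2 (add (q4 ∨ q3)):
    (q4 ∨ q3): β-rule — branch into q4  //  q3.
      branch 2.1 (add q4):
        × closes — contains both q4 and ¬q4.
      branch 2.2 (add q3):
        × closes — contains both q3 and ¬q3.
All 3 branches close.
Every branch closed, so the negation is unsatisfiable and the formula is valid.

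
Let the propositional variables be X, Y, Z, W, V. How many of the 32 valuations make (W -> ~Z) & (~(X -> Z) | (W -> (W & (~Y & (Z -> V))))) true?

Initial set: {((W -> ~Z) & (~(X -> Z) | (W -> (W & (~Y & (Z -> V))))))}.
((W -> ~Z) & (~(X -> Z) | (W -> (W & (~Y & (Z -> V)))))): α-rule — add (W -> ~Z), (~(X -> Z) | (W -> (W & (~Y & (Z -> V))))).
(W -> ~Z): β-rule — branch into ~W  //  ~Z.
  branch 1 (add ~W):
    (~(X -> Z) | (W -> (W & (~Y & (Z -> V))))): β-rule — branch into ~(X -> Z)  //  (W -> (W & (~Y & (Z -> V)))).
      branch 1.1 (add ~(X -> Z)):
        ~(X -> Z): α-rule — add X, ~Z.
        ○ open, literals {W=0, X=1, Z=0}.
      branch 1.2 (add (W -> (W & (~Y & (Z -> V))))):
        (W -> (W & (~Y & (Z -> V)))): β-rule — branch into ~W  //  (W & (~Y & (Z -> V))).
          branch 1.2.1 (add ~W):
            ○ open, literals {W=0}.
          branch 1.2.2 (add (W & (~Y & (Z -> V)))):
            (W & (~Y & (Z -> V))): α-rule — add W, (~Y & (Z -> V)).
            × closes — contains both W and ~W.
  branch 2 (add ~Z):
    (~(X -> Z) | (W -> (W & (~Y & (Z -> V))))): β-rule — branch into ~(X -> Z)  //  (W -> (W & (~Y & (Z -> V)))).
      branch 2.1 (add ~(X -> Z)):
        ~(X -> Z): α-rule — add X, ~Z.
        ○ open, literals {X=1, Z=0}.
      branch 2.2 (add (W -> (W & (~Y & (Z -> V))))):
        (W -> (W & (~Y & (Z -> V)))): β-rule — branch into ~W  //  (W & (~Y & (Z -> V))).
          branch 2.2.1 (add ~W):
            ○ open, literals {W=0, Z=0}.
          branch 2.2.2 (add (W & (~Y & (Z -> V)))):
            (W & (~Y & (Z -> V))): α-rule — add W, (~Y & (Z -> V)).
            (~Y & (Z -> V)): α-rule — add ~Y, (Z -> V).
            (Z -> V): β-rule — branch into ~Z  //  V.
              branch 2.2.2.1 (add ~Z):
                ○ open, literals {W=1, Y=0, Z=0}.
              branch 2.2.2.2 (add V):
                ○ open, literals {V=1, W=1, Y=0, Z=0}.
1 branch closed, 6 open.
Each open branch fixes some atoms; the unmentioned ones are free. Counting distinct full assignments: branch {W=0, X=1, Z=0} (Y, V) contributes 4 new; branch {W=0} (X, Y, Z, V) contributes 12 new; branch {X=1, Z=0} (Y, W, V) contributes 4 new; branch {W=0, Z=0} (X, Y, V) contributes 0 new; branch {W=1, Y=0, Z=0} (X, V) contributes 2 new; branch {V=1, W=1, Y=0, Z=0} (X) contributes 0 new. Total: 22.

22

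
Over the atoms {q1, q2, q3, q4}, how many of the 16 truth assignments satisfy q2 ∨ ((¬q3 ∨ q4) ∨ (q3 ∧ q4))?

Initial set: {T (q2 ∨ ((¬q3 ∨ q4) ∨ (q3 ∧ q4)))}.
T (q2 ∨ ((¬q3 ∨ q4) ∨ (q3 ∧ q4))): β-rule — branch into T q2  //  T ((¬q3 ∨ q4) ∨ (q3 ∧ q4)).
  branch 1 (add T q2):
    ○ open, literals {q2=T}.
  branch 2 (add T ((¬q3 ∨ q4) ∨ (q3 ∧ q4))):
    T ((¬q3 ∨ q4) ∨ (q3 ∧ q4)): β-rule — branch into T (¬q3 ∨ q4)  //  T (q3 ∧ q4).
      branch 2.1 (add T (¬q3 ∨ q4)):
        T (¬q3 ∨ q4): β-rule — branch into T ¬q3  //  T q4.
          branch 2.1.1 (add T ¬q3):
            ○ open, literals {q3=F}.
          branch 2.1.2 (add T q4):
            ○ open, literals {q4=T}.
      branch 2.2 (add T (q3 ∧ q4)):
        T (q3 ∧ q4): α-rule — add T q3, T q4.
        ○ open, literals {q3=T, q4=T}.
0 branches closed, 4 open.
Each open branch fixes some atoms; the unmentioned ones are free. Counting distinct full assignments: branch {q2=T} (q1, q3, q4) contributes 8 new; branch {q3=F} (q1, q2, q4) contributes 4 new; branch {q4=T} (q1, q2, q3) contributes 2 new; branch {q3=T, q4=T} (q1, q2) contributes 0 new. Total: 14.

14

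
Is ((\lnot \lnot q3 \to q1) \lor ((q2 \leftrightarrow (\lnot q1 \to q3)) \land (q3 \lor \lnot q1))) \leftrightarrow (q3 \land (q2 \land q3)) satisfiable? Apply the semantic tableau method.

Satisfiable

Initial set: {(((\lnot \lnot q3 \to q1) \lor ((q2 \leftrightarrow (\lnot q1 \to q3)) \land (q3 \lor \lnot q1))) \leftrightarrow (q3 \land (q2 \land q3)))}.
(((\lnot \lnot q3 \to q1) \lor ((q2 \leftrightarrow (\lnot q1 \to q3)) \land (q3 \lor \lnot q1))) \leftrightarrow (q3 \land (q2 \land q3))): β-rule — branch into ((\lnot \lnot q3 \to q1) \lor ((q2 \leftrightarrow (\lnot q1 \to q3)) \land (q3 \lor \lnot q1))), (q3 \land (q2 \land q3))  //  \lnot ((\lnot \lnot q3 \to q1) \lor ((q2 \leftrightarrow (\lnot q1 \to q3)) \land (q3 \lor \lnot q1))), \lnot (q3 \land (q2 \land q3)).
  branch 1 (add ((\lnot \lnot q3 \to q1) \lor ((q2 \leftrightarrow (\lnot q1 \to q3)) \land (q3 \lor \lnot q1))), (q3 \land (q2 \land q3))):
    (q3 \land (q2 \land q3)): α-rule — add q3, (q2 \land q3).
    (q2 \land q3): α-rule — add q2, q3.
    ((\lnot \lnot q3 \to q1) \lor ((q2 \leftrightarrow (\lnot q1 \to q3)) \land (q3 \lor \lnot q1))): β-rule — branch into (\lnot \lnot q3 \to q1)  //  ((q2 \leftrightarrow (\lnot q1 \to q3)) \land (q3 \lor \lnot q1)).
      branch 1.1 (add (\lnot \lnot q3 \to q1)):
        (\lnot \lnot q3 \to q1): β-rule — branch into \lnot \lnot \lnot q3  //  q1.
          branch 1.1.1 (add \lnot \lnot \lnot q3):
            \lnot \lnot \lnot q3: drop double negation, giving \lnot q3.
            × closes — contains both q3 and \lnot q3.
          branch 1.1.2 (add q1):
            ○ open, literals {q1=1, q2=1, q3=1}.
      branch 1.2 (add ((q2 \leftrightarrow (\lnot q1 \to q3)) \land (q3 \lor \lnot q1))):
        ((q2 \leftrightarrow (\lnot q1 \to q3)) \land (q3 \lor \lnot q1)): α-rule — add (q2 \leftrightarrow (\lnot q1 \to q3)), (q3 \lor \lnot q1).
        (q2 \leftrightarrow (\lnot q1 \to q3)): β-rule — branch into q2, (\lnot q1 \to q3)  //  \lnot q2, \lnot (\lnot q1 \to q3).
          branch 1.2.1 (add q2, (\lnot q1 \to q3)):
            (q3 \lor \lnot q1): β-rule — branch into q3  //  \lnot q1.
              branch 1.2.1.1 (add q3):
                (\lnot q1 \to q3): β-rule — branch into \lnot \lnot q1  //  q3.
                  branch 1.2.1.1.1 (add \lnot \lnot q1):
                    ○ open, literals {q1=1, q2=1, q3=1}.
                  branch 1.2.1.1.2 (add q3):
                    ○ open, literals {q2=1, q3=1}.
              branch 1.2.1.2 (add \lnot q1):
                (\lnot q1 \to q3): β-rule — branch into \lnot \lnot q1  //  q3.
                  branch 1.2.1.2.1 (add \lnot \lnot q1):
                    × closes — contains both q1 and \lnot q1.
                  branch 1.2.1.2.2 (add q3):
                    ○ open, literals {q1=0, q2=1, q3=1}.
          branch 1.2.2 (add \lnot q2, \lnot (\lnot q1 \to q3)):
            × closes — contains both q2 and \lnot q2.
  branch 2 (add \lnot ((\lnot \lnot q3 \to q1) \lor ((q2 \leftrightarrow (\lnot q1 \to q3)) \land (q3 \lor \lnot q1))), \lnot (q3 \land (q2 \land q3))):
    \lnot ((\lnot \lnot q3 \to q1) \lor ((q2 \leftrightarrow (\lnot q1 \to q3)) \land (q3 \lor \lnot q1))): α-rule — add \lnot (\lnot \lnot q3 \to q1), \lnot ((q2 \leftrightarrow (\lnot q1 \to q3)) \land (q3 \lor \lnot q1)).
    \lnot (\lnot \lnot q3 \to q1): α-rule — add \lnot \lnot q3, \lnot q1.
    \lnot \lnot q3: drop double negation, giving q3.
    \lnot (q3 \land (q2 \land q3)): β-rule — branch into \lnot q3  //  \lnot (q2 \land q3).
      branch 2.1 (add \lnot q3):
        × closes — contains both q3 and \lnot q3.
      branch 2.2 (add \lnot (q2 \land q3)):
        \lnot ((q2 \leftrightarrow (\lnot q1 \to q3)) \land (q3 \lor \lnot q1)): β-rule — branch into \lnot (q2 \leftrightarrow (\lnot q1 \to q3))  //  \lnot (q3 \lor \lnot q1).
          branch 2.2.1 (add \lnot (q2 \leftrightarrow (\lnot q1 \to q3))):
            \lnot (q2 \land q3): β-rule — branch into \lnot q2  //  \lnot q3.
              branch 2.2.1.1 (add \lnot q2):
                \lnot (q2 \leftrightarrow (\lnot q1 \to q3)): β-rule — branch into q2, \lnot (\lnot q1 \to q3)  //  \lnot q2, (\lnot q1 \to q3).
                  branch 2.2.1.1.1 (add q2, \lnot (\lnot q1 \to q3)):
                    × closes — contains both q2 and \lnot q2.
                  branch 2.2.1.1.2 (add \lnot q2, (\lnot q1 \to q3)):
                    (\lnot q1 \to q3): β-rule — branch into \lnot \lnot q1  //  q3.
                      branch 2.2.1.1.2.1 (add \lnot \lnot q1):
                        × closes — contains both q1 and \lnot q1.
                      branch 2.2.1.1.2.2 (add q3):
                        ○ open, literals {q1=0, q2=0, q3=1}.
              branch 2.2.1.2 (add \lnot q3):
                × closes — contains both q3 and \lnot q3.
          branch 2.2.2 (add \lnot (q3 \lor \lnot q1)):
            \lnot (q3 \lor \lnot q1): α-rule — add \lnot q3, \lnot \lnot q1.
            × closes — contains both q3 and \lnot q3.
8 branches closed, 5 open.
An open branch gives a satisfying assignment: q1=1, q2=1, q3=1.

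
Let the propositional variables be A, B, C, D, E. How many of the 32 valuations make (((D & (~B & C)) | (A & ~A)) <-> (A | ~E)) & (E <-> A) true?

Initial set: {T ((((D & (~B & C)) | (A & ~A)) <-> (A | ~E)) & (E <-> A))}.
T ((((D & (~B & C)) | (A & ~A)) <-> (A | ~E)) & (E <-> A)): α-rule — add T (((D & (~B & C)) | (A & ~A)) <-> (A | ~E)), T (E <-> A).
T (((D & (~B & C)) | (A & ~A)) <-> (A | ~E)): β-rule — branch into T ((D & (~B & C)) | (A & ~A)), T (A | ~E)  //  F ((D & (~B & C)) | (A & ~A)), F (A | ~E).
  branch 1 (add T ((D & (~B & C)) | (A & ~A)), T (A | ~E)):
    T (E <-> A): β-rule — branch into T E, T A  //  F E, F A.
      branch 1.1 (add T E, T A):
        T ((D & (~B & C)) | (A & ~A)): β-rule — branch into T (D & (~B & C))  //  T (A & ~A).
          branch 1.1.1 (add T (D & (~B & C))):
            T (D & (~B & C)): α-rule — add T D, T (~B & C).
            T (~B & C): α-rule — add T ~B, T C.
            T (A | ~E): β-rule — branch into T A  //  T ~E.
              branch 1.1.1.1 (add T A):
                ○ open, literals {A=T, B=F, C=T, D=T, E=T}.
              branch 1.1.1.2 (add T ~E):
                × closes — contains both E and ~E.
          branch 1.1.2 (add T (A & ~A)):
            T (A & ~A): α-rule — add T A, T ~A.
            × closes — contains both A and ~A.
      branch 1.2 (add F E, F A):
        T ((D & (~B & C)) | (A & ~A)): β-rule — branch into T (D & (~B & C))  //  T (A & ~A).
          branch 1.2.1 (add T (D & (~B & C))):
            T (D & (~B & C)): α-rule — add T D, T (~B & C).
            T (~B & C): α-rule — add T ~B, T C.
            T (A | ~E): β-rule — branch into T A  //  T ~E.
              branch 1.2.1.1 (add T A):
                × closes — contains both A and ~A.
              branch 1.2.1.2 (add T ~E):
                ○ open, literals {A=F, B=F, C=T, D=T, E=F}.
          branch 1.2.2 (add T (A & ~A)):
            T (A & ~A): α-rule — add T A, T ~A.
            × closes — contains both A and ~A.
  branch 2 (add F ((D & (~B & C)) | (A & ~A)), F (A | ~E)):
    F ((D & (~B & C)) | (A & ~A)): α-rule — add F (D & (~B & C)), F (A & ~A).
    F (A | ~E): α-rule — add F A, F ~E.
    T (E <-> A): β-rule — branch into T E, T A  //  F E, F A.
      branch 2.1 (add T E, T A):
        × closes — contains both A and ~A.
      branch 2.2 (add F E, F A):
        × closes — contains both E and ~E.
6 branches closed, 2 open.
Each open branch fixes some atoms; the unmentioned ones are free. Counting distinct full assignments: branch {A=T, B=F, C=T, D=T, E=T} (none free) contributes 1 new; branch {A=F, B=F, C=T, D=T, E=F} (none free) contributes 1 new. Total: 2.

2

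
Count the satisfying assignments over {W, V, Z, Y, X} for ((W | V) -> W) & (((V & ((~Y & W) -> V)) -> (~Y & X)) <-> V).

Initial set: {T (((W | V) -> W) & (((V & ((~Y & W) -> V)) -> (~Y & X)) <-> V))}.
T (((W | V) -> W) & (((V & ((~Y & W) -> V)) -> (~Y & X)) <-> V)): α-rule — add T ((W | V) -> W), T (((V & ((~Y & W) -> V)) -> (~Y & X)) <-> V).
T ((W | V) -> W): β-rule — branch into F (W | V)  //  T W.
  branch 1 (add F (W | V)):
    F (W | V): α-rule — add F W, F V.
    T (((V & ((~Y & W) -> V)) -> (~Y & X)) <-> V): β-rule — branch into T ((V & ((~Y & W) -> V)) -> (~Y & X)), T V  //  F ((V & ((~Y & W) -> V)) -> (~Y & X)), F V.
      branch 1.1 (add T ((V & ((~Y & W) -> V)) -> (~Y & X)), T V):
        × closes — contains both V and ~V.
      branch 1.2 (add F ((V & ((~Y & W) -> V)) -> (~Y & X)), F V):
        F ((V & ((~Y & W) -> V)) -> (~Y & X)): α-rule — add T (V & ((~Y & W) -> V)), F (~Y & X).
        T (V & ((~Y & W) -> V)): α-rule — add T V, T ((~Y & W) -> V).
        × closes — contains both V and ~V.
  branch 2 (add T W):
    T (((V & ((~Y & W) -> V)) -> (~Y & X)) <-> V): β-rule — branch into T ((V & ((~Y & W) -> V)) -> (~Y & X)), T V  //  F ((V & ((~Y & W) -> V)) -> (~Y & X)), F V.
      branch 2.1 (add T ((V & ((~Y & W) -> V)) -> (~Y & X)), T V):
        T ((V & ((~Y & W) -> V)) -> (~Y & X)): β-rule — branch into F (V & ((~Y & W) -> V))  //  T (~Y & X).
          branch 2.1.1 (add F (V & ((~Y & W) -> V))):
            F (V & ((~Y & W) -> V)): β-rule — branch into F V  //  F ((~Y & W) -> V).
              branch 2.1.1.1 (add F V):
                × closes — contains both V and ~V.
              branch 2.1.1.2 (add F ((~Y & W) -> V)):
                F ((~Y & W) -> V): α-rule — add T (~Y & W), F V.
                × closes — contains both V and ~V.
          branch 2.1.2 (add T (~Y & X)):
            T (~Y & X): α-rule — add T ~Y, T X.
            ○ open, literals {V=1, W=1, X=1, Y=0}.
      branch 2.2 (add F ((V & ((~Y & W) -> V)) -> (~Y & X)), F V):
        F ((V & ((~Y & W) -> V)) -> (~Y & X)): α-rule — add T (V & ((~Y & W) -> V)), F (~Y & X).
        T (V & ((~Y & W) -> V)): α-rule — add T V, T ((~Y & W) -> V).
        × closes — contains both V and ~V.
5 branches closed, 1 open.
Each open branch fixes some atoms; the unmentioned ones are free. Counting distinct full assignments: branch {V=1, W=1, X=1, Y=0} (Z) contributes 2 new. Total: 2.

2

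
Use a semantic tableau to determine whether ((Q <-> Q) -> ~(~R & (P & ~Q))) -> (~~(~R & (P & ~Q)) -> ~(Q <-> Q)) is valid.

Valid

Assume the negation and expand:
Initial set: {~(((Q <-> Q) -> ~(~R & (P & ~Q))) -> (~~(~R & (P & ~Q)) -> ~(Q <-> Q)))}.
~(((Q <-> Q) -> ~(~R & (P & ~Q))) -> (~~(~R & (P & ~Q)) -> ~(Q <-> Q))): α-rule — add ((Q <-> Q) -> ~(~R & (P & ~Q))), ~(~~(~R & (P & ~Q)) -> ~(Q <-> Q)).
~(~~(~R & (P & ~Q)) -> ~(Q <-> Q)): α-rule — add ~~(~R & (P & ~Q)), ~~(Q <-> Q).
~~(~R & (P & ~Q)): drop double negation, giving (~R & (P & ~Q)).
(~R & (P & ~Q)): α-rule — add ~R, (P & ~Q).
(P & ~Q): α-rule — add P, ~Q.
((Q <-> Q) -> ~(~R & (P & ~Q))): β-rule — branch into ~(Q <-> Q)  //  ~(~R & (P & ~Q)).
  branch 1 (add ~(Q <-> Q)):
    ~~(Q <-> Q): β-rule — branch into Q, Q  //  ~Q, ~Q.
      branch 1.1 (add Q, Q):
        × closes — contains both Q and ~Q.
      branch 1.2 (add ~Q, ~Q):
        ~(Q <-> Q): β-rule — branch into Q, ~Q  //  ~Q, Q.
          branch 1.2.1 (add Q, ~Q):
            × closes — contains both Q and ~Q.
          branch 1.2.2 (add ~Q, Q):
            × closes — contains both Q and ~Q.
  branch 2 (add ~(~R & (P & ~Q))):
    ~~(Q <-> Q): β-rule — branch into Q, Q  //  ~Q, ~Q.
      branch 2.1 (add Q, Q):
        × closes — contains both Q and ~Q.
      branch 2.2 (add ~Q, ~Q):
        ~(~R & (P & ~Q)): β-rule — branch into ~~R  //  ~(P & ~Q).
          branch 2.2.1 (add ~~R):
            × closes — contains both R and ~R.
          branch 2.2.2 (add ~(P & ~Q)):
            ~(P & ~Q): β-rule — branch into ~P  //  ~~Q.
              branch 2.2.2.1 (add ~P):
                × closes — contains both P and ~P.
              branch 2.2.2.2 (add ~~Q):
                × closes — contains both Q and ~Q.
All 7 branches close.
Every branch closed, so the negation is unsatisfiable and the formula is valid.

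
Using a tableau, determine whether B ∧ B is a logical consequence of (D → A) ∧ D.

No

Initial set: {T ((D → A) ∧ D); F (B ∧ B)}.
T ((D → A) ∧ D): α-rule — add T (D → A), T D.
F (B ∧ B): β-rule — branch into F B  //  F B.
  branch 1 (add F B):
    T (D → A): β-rule — branch into F D  //  T A.
      branch 1.1 (add F D):
        × closes — contains both D and ¬D.
      branch 1.2 (add T A):
        ○ open, literals {A=T, B=F, D=T}.
  branch 2 (add F B):
    T (D → A): β-rule — branch into F D  //  T A.
      branch 2.1 (add F D):
        × closes — contains both D and ¬D.
      branch 2.2 (add T A):
        ○ open, literals {A=T, B=F, D=T}.
2 branches closed, 2 open.
An open branch gives a countermodel: A=T, B=F, D=T (unmentioned atoms arbitrary); the premises hold there but the conclusion fails.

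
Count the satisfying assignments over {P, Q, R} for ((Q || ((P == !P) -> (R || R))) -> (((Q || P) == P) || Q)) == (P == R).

4

Initial set: {(((Q || ((P == !P) -> (R || R))) -> (((Q || P) == P) || Q)) == (P == R))}.
(((Q || ((P == !P) -> (R || R))) -> (((Q || P) == P) || Q)) == (P == R)): β-rule — branch into ((Q || ((P == !P) -> (R || R))) -> (((Q || P) == P) || Q)), (P == R)  //  !((Q || ((P == !P) -> (R || R))) -> (((Q || P) == P) || Q)), !(P == R).
  branch 1 (add ((Q || ((P == !P) -> (R || R))) -> (((Q || P) == P) || Q)), (P == R)):
    ((Q || ((P == !P) -> (R || R))) -> (((Q || P) == P) || Q)): β-rule — branch into !(Q || ((P == !P) -> (R || R)))  //  (((Q || P) == P) || Q).
      branch 1.1 (add !(Q || ((P == !P) -> (R || R)))):
        !(Q || ((P == !P) -> (R || R))): α-rule — add !Q, !((P == !P) -> (R || R)).
        !((P == !P) -> (R || R)): α-rule — add (P == !P), !(R || R).
        !(R || R): α-rule — add !R, !R.
        (P == R): β-rule — branch into P, R  //  !P, !R.
          branch 1.1.1 (add P, R):
            × closes — contains both R and !R.
          branch 1.1.2 (add !P, !R):
            (P == !P): β-rule — branch into P, !P  //  !P, !!P.
              branch 1.1.2.1 (add P, !P):
                × closes — contains both P and !P.
              branch 1.1.2.2 (add !P, !!P):
                × closes — contains both P and !P.
      branch 1.2 (add (((Q || P) == P) || Q)):
        (P == R): β-rule — branch into P, R  //  !P, !R.
          branch 1.2.1 (add P, R):
            (((Q || P) == P) || Q): β-rule — branch into ((Q || P) == P)  //  Q.
              branch 1.2.1.1 (add ((Q || P) == P)):
                ((Q || P) == P): β-rule — branch into (Q || P), P  //  !(Q || P), !P.
                  branch 1.2.1.1.1 (add (Q || P), P):
                    (Q || P): β-rule — branch into Q  //  P.
                      branch 1.2.1.1.1.1 (add Q):
                        ○ open, literals {P=true, Q=true, R=true}.
                      branch 1.2.1.1.1.2 (add P):
                        ○ open, literals {P=true, R=true}.
                  branch 1.2.1.1.2 (add !(Q || P), !P):
                    × closes — contains both P and !P.
              branch 1.2.1.2 (add Q):
                ○ open, literals {P=true, Q=true, R=true}.
          branch 1.2.2 (add !P, !R):
            (((Q || P) == P) || Q): β-rule — branch into ((Q || P) == P)  //  Q.
              branch 1.2.2.1 (add ((Q || P) == P)):
                ((Q || P) == P): β-rule — branch into (Q || P), P  //  !(Q || P), !P.
                  branch 1.2.2.1.1 (add (Q || P), P):
                    × closes — contains both P and !P.
                  branch 1.2.2.1.2 (add !(Q || P), !P):
                    !(Q || P): α-rule — add !Q, !P.
                    ○ open, literals {P=false, Q=false, R=false}.
              branch 1.2.2.2 (add Q):
                ○ open, literals {P=false, Q=true, R=false}.
  branch 2 (add !((Q || ((P == !P) -> (R || R))) -> (((Q || P) == P) || Q)), !(P == R)):
    !((Q || ((P == !P) -> (R || R))) -> (((Q || P) == P) || Q)): α-rule — add (Q || ((P == !P) -> (R || R))), !(((Q || P) == P) || Q).
    !(((Q || P) == P) || Q): α-rule — add !((Q || P) == P), !Q.
    !(P == R): β-rule — branch into P, !R  //  !P, R.
      branch 2.1 (add P, !R):
        (Q || ((P == !P) -> (R || R))): β-rule — branch into Q  //  ((P == !P) -> (R || R)).
          branch 2.1.1 (add Q):
            × closes — contains both Q and !Q.
          branch 2.1.2 (add ((P == !P) -> (R || R))):
            !((Q || P) == P): β-rule — branch into (Q || P), !P  //  !(Q || P), P.
              branch 2.1.2.1 (add (Q || P), !P):
                × closes — contains both P and !P.
              branch 2.1.2.2 (add !(Q || P), P):
                !(Q || P): α-rule — add !Q, !P.
                × closes — contains both P and !P.
      branch 2.2 (add !P, R):
        (Q || ((P == !P) -> (R || R))): β-rule — branch into Q  //  ((P == !P) -> (R || R)).
          branch 2.2.1 (add Q):
            × closes — contains both Q and !Q.
          branch 2.2.2 (add ((P == !P) -> (R || R))):
            !((Q || P) == P): β-rule — branch into (Q || P), !P  //  !(Q || P), P.
              branch 2.2.2.1 (add (Q || P), !P):
                ((P == !P) -> (R || R)): β-rule — branch into !(P == !P)  //  (R || R).
                  branch 2.2.2.1.1 (add !(P == !P)):
                    (Q || P): β-rule — branch into Q  //  P.
                      branch 2.2.2.1.1.1 (add Q):
                        × closes — contains both Q and !Q.
                      branch 2.2.2.1.1.2 (add P):
                        × closes — contains both P and !P.
                  branch 2.2.2.1.2 (add (R || R)):
                    (Q || P): β-rule — branch into Q  //  P.
                      branch 2.2.2.1.2.1 (add Q):
                        × closes — contains both Q and !Q.
                      branch 2.2.2.1.2.2 (add P):
                        × closes — contains both P and !P.
              branch 2.2.2.2 (add !(Q || P), P):
                × closes — contains both P and !P.
14 branches closed, 5 open.
Each open branch fixes some atoms; the unmentioned ones are free. Counting distinct full assignments: branch {P=true, Q=true, R=true} (none free) contributes 1 new; branch {P=true, R=true} (Q) contributes 1 new; branch {P=true, Q=true, R=true} (none free) contributes 0 new; branch {P=false, Q=false, R=false} (none free) contributes 1 new; branch {P=false, Q=true, R=false} (none free) contributes 1 new. Total: 4.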